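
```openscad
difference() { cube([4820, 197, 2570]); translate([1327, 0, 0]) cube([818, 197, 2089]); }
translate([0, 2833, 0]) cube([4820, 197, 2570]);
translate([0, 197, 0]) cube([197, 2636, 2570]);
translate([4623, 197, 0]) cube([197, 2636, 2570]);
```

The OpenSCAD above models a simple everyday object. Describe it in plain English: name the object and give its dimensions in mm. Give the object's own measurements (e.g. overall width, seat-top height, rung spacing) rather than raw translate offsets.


A single room: four walls, each 2570 mm tall and 197 mm thick, enclosing an outside footprint 4820×3030 mm (x × y), no floor or roof. The front and back walls (−y and +y sides) run the full x-width; the side walls fit between their inner faces. A door opening 818 mm wide and 2089 mm tall is cut through the front wall from the floor up, its −x edge 1327 mm from the wall's −x end.


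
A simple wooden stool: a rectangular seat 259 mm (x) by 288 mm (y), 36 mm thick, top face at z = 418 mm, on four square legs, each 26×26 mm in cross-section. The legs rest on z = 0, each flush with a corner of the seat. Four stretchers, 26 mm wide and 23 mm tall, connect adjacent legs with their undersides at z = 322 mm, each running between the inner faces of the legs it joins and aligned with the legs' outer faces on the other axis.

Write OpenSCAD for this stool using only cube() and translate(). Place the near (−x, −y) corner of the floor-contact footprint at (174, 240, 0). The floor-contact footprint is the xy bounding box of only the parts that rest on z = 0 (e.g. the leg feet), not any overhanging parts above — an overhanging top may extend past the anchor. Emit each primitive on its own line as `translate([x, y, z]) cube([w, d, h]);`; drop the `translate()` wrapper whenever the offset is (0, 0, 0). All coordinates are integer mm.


// leg_h = 418 - 36 = 382
// stretcher span = 259 - 2*26 = 207
translate([174, 240, 382]) cube([259, 288, 36]);
translate([174, 240, 0]) cube([26, 26, 382]);
translate([407, 240, 0]) cube([26, 26, 382]);
translate([174, 502, 0]) cube([26, 26, 382]);
translate([407, 502, 0]) cube([26, 26, 382]);
translate([200, 240, 322]) cube([207, 26, 23]);
translate([200, 502, 322]) cube([207, 26, 23]);
translate([174, 266, 322]) cube([26, 236, 23]);
translate([407, 266, 322]) cube([26, 236, 23]);


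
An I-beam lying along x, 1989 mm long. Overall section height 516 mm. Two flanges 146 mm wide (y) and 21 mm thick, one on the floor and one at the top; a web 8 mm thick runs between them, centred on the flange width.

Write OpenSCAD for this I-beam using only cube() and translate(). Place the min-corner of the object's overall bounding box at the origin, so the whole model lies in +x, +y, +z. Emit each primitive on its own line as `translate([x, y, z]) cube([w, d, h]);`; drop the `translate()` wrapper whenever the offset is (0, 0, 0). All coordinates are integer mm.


cube([1989, 146, 21]);
translate([0, 69, 21]) cube([1989, 8, 474]);
translate([0, 0, 495]) cube([1989, 146, 21]);


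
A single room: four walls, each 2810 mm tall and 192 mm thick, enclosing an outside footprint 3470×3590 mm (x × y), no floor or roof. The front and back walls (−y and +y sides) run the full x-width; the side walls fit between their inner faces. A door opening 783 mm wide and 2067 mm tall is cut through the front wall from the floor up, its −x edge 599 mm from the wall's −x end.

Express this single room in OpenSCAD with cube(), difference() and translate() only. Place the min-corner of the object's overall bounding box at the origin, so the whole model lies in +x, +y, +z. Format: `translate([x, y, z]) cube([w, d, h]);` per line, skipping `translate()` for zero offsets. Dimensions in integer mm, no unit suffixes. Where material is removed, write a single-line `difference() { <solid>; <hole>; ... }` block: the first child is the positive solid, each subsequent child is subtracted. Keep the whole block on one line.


difference() { cube([3470, 192, 2810]); translate([599, 0, 0]) cube([783, 192, 2067]); }
translate([0, 3398, 0]) cube([3470, 192, 2810]);
translate([0, 192, 0]) cube([192, 3206, 2810]);
translate([3278, 192, 0]) cube([192, 3206, 2810]);


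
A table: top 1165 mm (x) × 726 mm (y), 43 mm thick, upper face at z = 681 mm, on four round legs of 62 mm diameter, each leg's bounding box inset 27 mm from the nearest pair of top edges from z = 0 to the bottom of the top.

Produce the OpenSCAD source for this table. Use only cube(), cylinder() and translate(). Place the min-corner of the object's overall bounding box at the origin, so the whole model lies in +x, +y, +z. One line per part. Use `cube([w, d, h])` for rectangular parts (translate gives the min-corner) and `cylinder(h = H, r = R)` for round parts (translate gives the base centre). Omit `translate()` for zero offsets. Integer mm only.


// leg_h = 681 - 43 = 638
translate([0, 0, 638]) cube([1165, 726, 43]);
translate([58, 58, 0]) cylinder(h = 638, r = 31);
translate([1107, 58, 0]) cylinder(h = 638, r = 31);
translate([58, 668, 0]) cylinder(h = 638, r = 31);
translate([1107, 668, 0]) cylinder(h = 638, r = 31);


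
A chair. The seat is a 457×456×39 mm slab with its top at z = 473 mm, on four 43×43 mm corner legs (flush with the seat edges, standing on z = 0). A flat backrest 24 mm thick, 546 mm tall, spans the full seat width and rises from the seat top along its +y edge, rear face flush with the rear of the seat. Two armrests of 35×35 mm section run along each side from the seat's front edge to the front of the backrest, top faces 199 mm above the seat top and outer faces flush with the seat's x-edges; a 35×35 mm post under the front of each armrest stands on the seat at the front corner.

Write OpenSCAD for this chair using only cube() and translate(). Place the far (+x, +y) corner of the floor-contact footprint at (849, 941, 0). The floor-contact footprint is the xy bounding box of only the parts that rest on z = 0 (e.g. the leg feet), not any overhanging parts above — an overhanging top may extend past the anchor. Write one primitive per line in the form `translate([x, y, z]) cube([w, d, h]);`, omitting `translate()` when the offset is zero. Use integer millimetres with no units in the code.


// leg_h = 473 - 39 = 434
// arm post h = 199 - 35 = 164
translate([392, 485, 434]) cube([457, 456, 39]);
translate([392, 485, 0]) cube([43, 43, 434]);
translate([806, 485, 0]) cube([43, 43, 434]);
translate([392, 898, 0]) cube([43, 43, 434]);
translate([806, 898, 0]) cube([43, 43, 434]);
translate([392, 917, 473]) cube([457, 24, 546]);
translate([392, 485, 637]) cube([35, 432, 35]);
translate([814, 485, 637]) cube([35, 432, 35]);
translate([392, 485, 473]) cube([35, 35, 164]);
translate([814, 485, 473]) cube([35, 35, 164]);


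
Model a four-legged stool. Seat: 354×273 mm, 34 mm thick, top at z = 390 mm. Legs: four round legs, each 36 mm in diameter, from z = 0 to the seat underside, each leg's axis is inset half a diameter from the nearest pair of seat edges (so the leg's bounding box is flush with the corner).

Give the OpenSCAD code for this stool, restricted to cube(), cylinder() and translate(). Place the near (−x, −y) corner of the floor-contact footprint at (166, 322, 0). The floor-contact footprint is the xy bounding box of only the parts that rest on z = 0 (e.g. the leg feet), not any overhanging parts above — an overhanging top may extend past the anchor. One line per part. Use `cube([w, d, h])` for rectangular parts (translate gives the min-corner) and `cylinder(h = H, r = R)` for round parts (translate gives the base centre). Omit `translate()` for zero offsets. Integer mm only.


translate([166, 322, 356]) cube([354, 273, 34]);
translate([184, 340, 0]) cylinder(h = 356, r = 18);
translate([502, 340, 0]) cylinder(h = 356, r = 18);
translate([184, 577, 0]) cylinder(h = 356, r = 18);
translate([502, 577, 0]) cylinder(h = 356, r = 18);


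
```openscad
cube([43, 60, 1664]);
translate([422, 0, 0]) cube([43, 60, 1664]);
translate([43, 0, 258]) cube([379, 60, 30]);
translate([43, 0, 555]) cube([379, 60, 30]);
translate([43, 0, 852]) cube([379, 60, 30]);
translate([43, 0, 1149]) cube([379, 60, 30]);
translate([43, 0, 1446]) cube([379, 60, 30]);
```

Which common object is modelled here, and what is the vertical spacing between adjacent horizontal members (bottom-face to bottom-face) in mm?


A ladder. The rung spacing is 297 mm.

Two tall 43×60 posts with 5 short bars between them — a ladder. Adjacent rungs sit at z = 258 and z = 555, so the spacing is 555 − 258 = 297 mm.


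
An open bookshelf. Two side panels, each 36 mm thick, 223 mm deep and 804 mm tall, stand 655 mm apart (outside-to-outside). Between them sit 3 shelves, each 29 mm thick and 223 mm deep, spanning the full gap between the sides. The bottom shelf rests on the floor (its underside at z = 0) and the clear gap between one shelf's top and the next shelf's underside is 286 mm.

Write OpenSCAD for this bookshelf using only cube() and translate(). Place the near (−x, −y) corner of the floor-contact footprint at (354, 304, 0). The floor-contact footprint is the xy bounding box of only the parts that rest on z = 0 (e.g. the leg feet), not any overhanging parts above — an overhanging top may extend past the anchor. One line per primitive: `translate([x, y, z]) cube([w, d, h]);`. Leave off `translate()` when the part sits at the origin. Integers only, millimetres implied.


translate([354, 304, 0]) cube([36, 223, 804]);
translate([973, 304, 0]) cube([36, 223, 804]);
translate([390, 304, 0]) cube([583, 223, 29]);
translate([390, 304, 315]) cube([583, 223, 29]);
translate([390, 304, 630]) cube([583, 223, 29]);


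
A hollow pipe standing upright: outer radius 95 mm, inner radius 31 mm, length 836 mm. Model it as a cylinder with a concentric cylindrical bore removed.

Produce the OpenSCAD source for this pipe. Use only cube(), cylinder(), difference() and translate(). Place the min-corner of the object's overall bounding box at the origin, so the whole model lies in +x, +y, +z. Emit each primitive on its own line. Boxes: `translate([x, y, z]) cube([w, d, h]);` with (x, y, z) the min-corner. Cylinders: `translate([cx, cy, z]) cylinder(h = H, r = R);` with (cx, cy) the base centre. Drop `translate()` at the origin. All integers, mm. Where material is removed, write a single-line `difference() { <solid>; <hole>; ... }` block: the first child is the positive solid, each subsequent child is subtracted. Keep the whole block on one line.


difference() { translate([95, 95, 0]) cylinder(h = 836, r = 95); translate([95, 95, 0]) cylinder(h = 836, r = 31); }


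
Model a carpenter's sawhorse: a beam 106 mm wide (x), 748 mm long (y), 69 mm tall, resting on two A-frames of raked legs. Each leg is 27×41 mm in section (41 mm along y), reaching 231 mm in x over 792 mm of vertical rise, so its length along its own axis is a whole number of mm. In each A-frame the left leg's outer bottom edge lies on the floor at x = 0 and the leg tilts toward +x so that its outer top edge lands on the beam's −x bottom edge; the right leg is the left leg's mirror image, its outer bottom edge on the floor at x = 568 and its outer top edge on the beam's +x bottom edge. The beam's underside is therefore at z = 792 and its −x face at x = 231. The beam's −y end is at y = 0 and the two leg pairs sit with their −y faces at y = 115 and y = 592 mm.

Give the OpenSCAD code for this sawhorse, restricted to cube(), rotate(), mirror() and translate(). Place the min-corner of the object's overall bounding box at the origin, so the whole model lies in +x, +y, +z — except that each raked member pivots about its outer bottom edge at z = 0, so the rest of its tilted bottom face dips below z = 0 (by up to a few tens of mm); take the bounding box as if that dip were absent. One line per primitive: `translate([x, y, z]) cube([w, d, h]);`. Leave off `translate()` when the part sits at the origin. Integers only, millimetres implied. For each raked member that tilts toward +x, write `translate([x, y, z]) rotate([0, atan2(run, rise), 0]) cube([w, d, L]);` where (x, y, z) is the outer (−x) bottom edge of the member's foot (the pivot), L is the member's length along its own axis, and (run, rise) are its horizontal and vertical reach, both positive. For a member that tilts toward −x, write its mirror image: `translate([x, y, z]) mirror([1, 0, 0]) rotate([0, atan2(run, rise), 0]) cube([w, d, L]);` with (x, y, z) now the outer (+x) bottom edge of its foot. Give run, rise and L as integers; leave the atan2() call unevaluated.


translate([231, 0, 792]) cube([106, 748, 69]);
translate([0, 115, 0]) rotate([0, atan2(231, 792), 0]) cube([27, 41, 825]);
translate([568, 115, 0]) mirror([1, 0, 0]) rotate([0, atan2(231, 792), 0]) cube([27, 41, 825]);
translate([0, 592, 0]) rotate([0, atan2(231, 792), 0]) cube([27, 41, 825]);
translate([568, 592, 0]) mirror([1, 0, 0]) rotate([0, atan2(231, 792), 0]) cube([27, 41, 825]);


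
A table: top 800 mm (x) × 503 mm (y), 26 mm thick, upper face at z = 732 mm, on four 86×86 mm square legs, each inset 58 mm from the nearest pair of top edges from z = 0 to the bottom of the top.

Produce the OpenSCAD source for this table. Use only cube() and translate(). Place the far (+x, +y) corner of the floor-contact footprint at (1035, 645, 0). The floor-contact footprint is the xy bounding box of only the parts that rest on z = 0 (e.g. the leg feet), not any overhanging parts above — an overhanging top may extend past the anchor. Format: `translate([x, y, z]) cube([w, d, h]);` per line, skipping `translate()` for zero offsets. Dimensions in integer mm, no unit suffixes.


translate([293, 200, 706]) cube([800, 503, 26]);
translate([351, 258, 0]) cube([86, 86, 706]);
translate([949, 258, 0]) cube([86, 86, 706]);
translate([351, 559, 0]) cube([86, 86, 706]);
translate([949, 559, 0]) cube([86, 86, 706]);


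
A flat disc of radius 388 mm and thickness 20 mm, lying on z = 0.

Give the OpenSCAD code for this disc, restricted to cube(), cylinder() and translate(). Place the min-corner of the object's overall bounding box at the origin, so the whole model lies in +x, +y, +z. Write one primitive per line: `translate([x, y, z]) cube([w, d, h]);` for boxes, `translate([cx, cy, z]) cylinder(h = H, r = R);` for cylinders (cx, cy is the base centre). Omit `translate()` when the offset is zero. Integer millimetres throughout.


translate([388, 388, 0]) cylinder(h = 20, r = 388);


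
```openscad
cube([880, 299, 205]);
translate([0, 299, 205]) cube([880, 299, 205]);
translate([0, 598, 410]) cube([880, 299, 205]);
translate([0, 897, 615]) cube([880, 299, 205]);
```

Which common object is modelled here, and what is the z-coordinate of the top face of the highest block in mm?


A staircase. The total rise is 820 mm.

4 identical blocks, each offset up and back from the previous — a staircase. Each step is 205 mm tall and there are 4 of them, so the total rise is 4 × 205 = 820 mm.


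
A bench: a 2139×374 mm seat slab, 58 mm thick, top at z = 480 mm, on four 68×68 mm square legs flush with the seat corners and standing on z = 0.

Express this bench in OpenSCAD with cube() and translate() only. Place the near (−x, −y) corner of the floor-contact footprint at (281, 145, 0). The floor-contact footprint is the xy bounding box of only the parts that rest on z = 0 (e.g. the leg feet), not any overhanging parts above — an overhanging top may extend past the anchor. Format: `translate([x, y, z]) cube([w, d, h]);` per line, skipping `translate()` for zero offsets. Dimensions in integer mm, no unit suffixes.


// leg_h = 480 − 58 = 422
translate([281, 145, 422]) cube([2139, 374, 58]);
translate([281, 145, 0]) cube([68, 68, 422]);
translate([281, 451, 0]) cube([68, 68, 422]);
translate([2352, 145, 0]) cube([68, 68, 422]);
translate([2352, 451, 0]) cube([68, 68, 422]);


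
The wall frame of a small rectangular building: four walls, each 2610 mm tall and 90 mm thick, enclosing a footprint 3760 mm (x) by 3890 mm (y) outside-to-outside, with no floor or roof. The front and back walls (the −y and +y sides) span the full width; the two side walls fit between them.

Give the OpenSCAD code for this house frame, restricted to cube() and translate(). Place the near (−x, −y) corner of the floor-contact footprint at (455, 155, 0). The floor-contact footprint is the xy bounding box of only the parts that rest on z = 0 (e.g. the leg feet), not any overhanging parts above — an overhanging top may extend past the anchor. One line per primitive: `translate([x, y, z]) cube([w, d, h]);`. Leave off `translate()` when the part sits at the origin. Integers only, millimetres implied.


translate([455, 155, 0]) cube([3760, 90, 2610]);
translate([455, 3955, 0]) cube([3760, 90, 2610]);
translate([455, 245, 0]) cube([90, 3710, 2610]);
translate([4125, 245, 0]) cube([90, 3710, 2610]);


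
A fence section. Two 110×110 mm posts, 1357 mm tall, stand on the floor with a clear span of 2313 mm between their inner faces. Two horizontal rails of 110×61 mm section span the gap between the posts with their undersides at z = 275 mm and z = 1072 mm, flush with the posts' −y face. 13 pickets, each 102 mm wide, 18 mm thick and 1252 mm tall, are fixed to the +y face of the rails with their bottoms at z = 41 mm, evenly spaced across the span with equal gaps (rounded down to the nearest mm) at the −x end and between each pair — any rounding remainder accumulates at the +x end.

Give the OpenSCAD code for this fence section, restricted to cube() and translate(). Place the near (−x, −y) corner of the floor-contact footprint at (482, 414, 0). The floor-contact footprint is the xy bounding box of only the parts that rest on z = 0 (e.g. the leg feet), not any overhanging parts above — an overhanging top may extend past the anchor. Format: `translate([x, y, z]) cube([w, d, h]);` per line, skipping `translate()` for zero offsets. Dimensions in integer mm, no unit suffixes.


translate([482, 414, 0]) cube([110, 110, 1357]);
translate([2905, 414, 0]) cube([110, 110, 1357]);
translate([592, 414, 275]) cube([2313, 110, 61]);
translate([592, 414, 1072]) cube([2313, 110, 61]);
translate([662, 524, 41]) cube([102, 18, 1252]);
translate([834, 524, 41]) cube([102, 18, 1252]);
translate([1006, 524, 41]) cube([102, 18, 1252]);
translate([1178, 524, 41]) cube([102, 18, 1252]);
translate([1350, 524, 41]) cube([102, 18, 1252]);
translate([1522, 524, 41]) cube([102, 18, 1252]);
translate([1694, 524, 41]) cube([102, 18, 1252]);
translate([1866, 524, 41]) cube([102, 18, 1252]);
translate([2038, 524, 41]) cube([102, 18, 1252]);
translate([2210, 524, 41]) cube([102, 18, 1252]);
translate([2382, 524, 41]) cube([102, 18, 1252]);
translate([2554, 524, 41]) cube([102, 18, 1252]);
translate([2726, 524, 41]) cube([102, 18, 1252]);


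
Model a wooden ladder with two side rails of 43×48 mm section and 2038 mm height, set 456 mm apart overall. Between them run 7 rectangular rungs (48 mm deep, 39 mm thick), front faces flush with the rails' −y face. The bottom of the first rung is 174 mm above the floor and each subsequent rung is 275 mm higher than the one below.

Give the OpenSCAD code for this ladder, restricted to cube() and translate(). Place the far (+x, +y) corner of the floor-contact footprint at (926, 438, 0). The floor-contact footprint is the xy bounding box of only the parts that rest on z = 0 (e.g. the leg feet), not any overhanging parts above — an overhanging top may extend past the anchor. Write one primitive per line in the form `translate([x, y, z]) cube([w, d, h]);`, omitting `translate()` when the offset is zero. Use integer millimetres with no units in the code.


translate([470, 390, 0]) cube([43, 48, 2038]);
translate([883, 390, 0]) cube([43, 48, 2038]);
translate([513, 390, 174]) cube([370, 48, 39]);
translate([513, 390, 449]) cube([370, 48, 39]);
translate([513, 390, 724]) cube([370, 48, 39]);
translate([513, 390, 999]) cube([370, 48, 39]);
translate([513, 390, 1274]) cube([370, 48, 39]);
translate([513, 390, 1549]) cube([370, 48, 39]);
translate([513, 390, 1824]) cube([370, 48, 39]);


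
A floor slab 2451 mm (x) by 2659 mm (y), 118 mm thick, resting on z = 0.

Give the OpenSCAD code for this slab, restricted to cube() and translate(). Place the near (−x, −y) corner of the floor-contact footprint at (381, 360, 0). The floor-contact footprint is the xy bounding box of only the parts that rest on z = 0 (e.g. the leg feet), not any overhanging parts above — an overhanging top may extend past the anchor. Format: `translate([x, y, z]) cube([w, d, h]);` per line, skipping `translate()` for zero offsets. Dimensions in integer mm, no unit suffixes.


translate([381, 360, 0]) cube([2451, 2659, 118]);


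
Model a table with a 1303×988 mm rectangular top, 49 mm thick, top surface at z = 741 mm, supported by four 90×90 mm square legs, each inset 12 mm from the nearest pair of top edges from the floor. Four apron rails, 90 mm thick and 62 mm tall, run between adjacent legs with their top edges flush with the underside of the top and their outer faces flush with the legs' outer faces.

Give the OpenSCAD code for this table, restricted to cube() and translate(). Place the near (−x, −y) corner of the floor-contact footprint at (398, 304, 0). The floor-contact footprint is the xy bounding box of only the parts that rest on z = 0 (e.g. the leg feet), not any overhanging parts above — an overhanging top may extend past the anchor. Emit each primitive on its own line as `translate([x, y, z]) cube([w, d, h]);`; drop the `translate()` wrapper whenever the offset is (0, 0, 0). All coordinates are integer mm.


translate([386, 292, 692]) cube([1303, 988, 49]);
translate([398, 304, 0]) cube([90, 90, 692]);
translate([1587, 304, 0]) cube([90, 90, 692]);
translate([398, 1178, 0]) cube([90, 90, 692]);
translate([1587, 1178, 0]) cube([90, 90, 692]);
translate([488, 304, 630]) cube([1099, 90, 62]);
translate([488, 1178, 630]) cube([1099, 90, 62]);
translate([398, 394, 630]) cube([90, 784, 62]);
translate([1587, 394, 630]) cube([90, 784, 62]);


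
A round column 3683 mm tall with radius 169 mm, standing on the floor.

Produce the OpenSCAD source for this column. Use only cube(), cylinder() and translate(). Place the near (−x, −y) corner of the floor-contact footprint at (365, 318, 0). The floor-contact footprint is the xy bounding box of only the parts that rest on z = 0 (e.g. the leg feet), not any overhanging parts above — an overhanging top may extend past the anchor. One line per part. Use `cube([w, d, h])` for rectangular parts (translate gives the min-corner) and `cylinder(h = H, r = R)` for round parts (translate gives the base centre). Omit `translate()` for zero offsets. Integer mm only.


translate([534, 487, 0]) cylinder(h = 3683, r = 169);


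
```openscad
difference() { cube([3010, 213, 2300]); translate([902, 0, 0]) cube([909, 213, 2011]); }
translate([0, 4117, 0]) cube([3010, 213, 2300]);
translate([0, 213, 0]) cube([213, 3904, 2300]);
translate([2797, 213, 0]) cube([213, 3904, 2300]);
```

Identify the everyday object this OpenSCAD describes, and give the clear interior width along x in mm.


A single room. The interior width is 2584 mm.

Four walls enclosing a rectangle with a door in the front wall — a room. Outside width 3010 minus two 213 mm walls gives 2584 mm.


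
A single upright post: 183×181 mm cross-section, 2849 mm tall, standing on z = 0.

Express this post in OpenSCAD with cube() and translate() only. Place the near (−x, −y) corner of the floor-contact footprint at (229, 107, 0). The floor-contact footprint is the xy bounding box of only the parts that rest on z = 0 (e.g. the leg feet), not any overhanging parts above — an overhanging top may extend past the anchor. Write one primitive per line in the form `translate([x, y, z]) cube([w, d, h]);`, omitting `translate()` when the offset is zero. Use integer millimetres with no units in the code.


translate([229, 107, 0]) cube([183, 181, 2849]);


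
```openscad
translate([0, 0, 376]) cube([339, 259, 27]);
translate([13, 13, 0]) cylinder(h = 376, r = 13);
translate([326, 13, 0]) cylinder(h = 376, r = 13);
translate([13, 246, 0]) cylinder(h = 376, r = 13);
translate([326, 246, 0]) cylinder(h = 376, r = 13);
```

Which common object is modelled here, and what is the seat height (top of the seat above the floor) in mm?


A stool. The seat height is 403 mm.

A 339×259×27 slab at z = 376 on four corner cylinders — a stool. The seat top is 376 + 27 = 403 mm.


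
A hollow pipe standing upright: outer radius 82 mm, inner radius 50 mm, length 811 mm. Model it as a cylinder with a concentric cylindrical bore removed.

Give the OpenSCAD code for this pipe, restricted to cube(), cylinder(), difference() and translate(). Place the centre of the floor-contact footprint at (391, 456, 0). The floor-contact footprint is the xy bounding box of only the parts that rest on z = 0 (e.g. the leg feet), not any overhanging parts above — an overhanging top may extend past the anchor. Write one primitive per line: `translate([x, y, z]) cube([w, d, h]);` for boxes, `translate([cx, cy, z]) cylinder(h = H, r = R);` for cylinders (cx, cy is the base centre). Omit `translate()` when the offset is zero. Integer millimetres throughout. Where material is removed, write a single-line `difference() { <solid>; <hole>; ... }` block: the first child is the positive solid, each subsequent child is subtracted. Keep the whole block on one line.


difference() { translate([391, 456, 0]) cylinder(h = 811, r = 82); translate([391, 456, 0]) cylinder(h = 811, r = 50); }


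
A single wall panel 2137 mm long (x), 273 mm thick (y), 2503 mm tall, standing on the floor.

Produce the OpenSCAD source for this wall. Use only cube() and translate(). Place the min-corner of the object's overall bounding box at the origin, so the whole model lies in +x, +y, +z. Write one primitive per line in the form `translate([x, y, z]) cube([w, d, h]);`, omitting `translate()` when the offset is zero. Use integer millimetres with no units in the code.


cube([2137, 273, 2503]);


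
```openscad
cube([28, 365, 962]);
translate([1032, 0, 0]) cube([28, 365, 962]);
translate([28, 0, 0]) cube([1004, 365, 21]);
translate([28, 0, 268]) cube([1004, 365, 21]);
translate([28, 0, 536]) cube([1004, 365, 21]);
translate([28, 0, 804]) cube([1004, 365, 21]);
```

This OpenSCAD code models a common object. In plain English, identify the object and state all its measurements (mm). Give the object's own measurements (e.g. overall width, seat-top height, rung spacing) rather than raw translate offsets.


An open bookshelf. Two side panels, each 28 mm thick, 365 mm deep and 962 mm tall, stand 1060 mm apart (outside-to-outside). Between them sit 4 shelves, each 21 mm thick and 365 mm deep, spanning the full gap between the sides. The bottom shelf rests on the floor (its underside at z = 0) and the clear gap between one shelf's top and the next shelf's underside is 247 mm.


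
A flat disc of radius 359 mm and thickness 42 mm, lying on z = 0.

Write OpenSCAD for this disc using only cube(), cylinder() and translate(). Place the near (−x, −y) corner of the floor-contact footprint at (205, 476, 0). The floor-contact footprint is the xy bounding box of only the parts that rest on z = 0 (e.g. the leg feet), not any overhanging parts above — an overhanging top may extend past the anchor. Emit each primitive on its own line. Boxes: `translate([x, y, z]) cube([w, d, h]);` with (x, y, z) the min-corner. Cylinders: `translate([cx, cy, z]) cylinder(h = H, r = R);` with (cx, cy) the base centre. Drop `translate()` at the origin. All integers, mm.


translate([564, 835, 0]) cylinder(h = 42, r = 359);


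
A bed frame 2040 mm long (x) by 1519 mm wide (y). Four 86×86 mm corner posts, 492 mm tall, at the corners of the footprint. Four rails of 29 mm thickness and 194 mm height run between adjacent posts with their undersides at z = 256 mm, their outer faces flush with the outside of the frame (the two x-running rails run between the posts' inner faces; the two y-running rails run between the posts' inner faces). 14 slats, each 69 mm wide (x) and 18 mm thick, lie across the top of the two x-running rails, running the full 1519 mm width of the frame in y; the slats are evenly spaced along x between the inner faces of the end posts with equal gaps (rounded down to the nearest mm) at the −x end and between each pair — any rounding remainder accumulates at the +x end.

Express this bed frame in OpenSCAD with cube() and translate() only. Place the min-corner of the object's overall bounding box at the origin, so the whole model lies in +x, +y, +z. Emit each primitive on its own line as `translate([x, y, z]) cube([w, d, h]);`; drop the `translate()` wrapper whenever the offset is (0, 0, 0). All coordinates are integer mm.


cube([86, 86, 492]);
translate([0, 1433, 0]) cube([86, 86, 492]);
translate([1954, 0, 0]) cube([86, 86, 492]);
translate([1954, 1433, 0]) cube([86, 86, 492]);
translate([86, 0, 256]) cube([1868, 29, 194]);
translate([86, 1490, 256]) cube([1868, 29, 194]);
translate([0, 86, 256]) cube([29, 1347, 194]);
translate([2011, 86, 256]) cube([29, 1347, 194]);
translate([146, 0, 450]) cube([69, 1519, 18]);
translate([275, 0, 450]) cube([69, 1519, 18]);
translate([404, 0, 450]) cube([69, 1519, 18]);
translate([533, 0, 450]) cube([69, 1519, 18]);
translate([662, 0, 450]) cube([69, 1519, 18]);
translate([791, 0, 450]) cube([69, 1519, 18]);
translate([920, 0, 450]) cube([69, 1519, 18]);
translate([1049, 0, 450]) cube([69, 1519, 18]);
translate([1178, 0, 450]) cube([69, 1519, 18]);
translate([1307, 0, 450]) cube([69, 1519, 18]);
translate([1436, 0, 450]) cube([69, 1519, 18]);
translate([1565, 0, 450]) cube([69, 1519, 18]);
translate([1694, 0, 450]) cube([69, 1519, 18]);
translate([1823, 0, 450]) cube([69, 1519, 18]);


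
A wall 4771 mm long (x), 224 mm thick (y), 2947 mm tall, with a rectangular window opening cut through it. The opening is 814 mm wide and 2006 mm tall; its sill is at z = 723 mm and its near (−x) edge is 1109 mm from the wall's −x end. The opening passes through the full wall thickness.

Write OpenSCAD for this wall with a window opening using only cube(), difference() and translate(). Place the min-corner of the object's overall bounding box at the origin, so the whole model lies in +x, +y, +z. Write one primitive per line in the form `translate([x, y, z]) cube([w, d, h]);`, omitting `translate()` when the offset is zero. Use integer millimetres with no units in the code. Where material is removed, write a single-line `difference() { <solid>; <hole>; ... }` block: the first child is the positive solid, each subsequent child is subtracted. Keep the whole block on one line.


difference() { cube([4771, 224, 2947]); translate([1109, 0, 723]) cube([814, 224, 2006]); }


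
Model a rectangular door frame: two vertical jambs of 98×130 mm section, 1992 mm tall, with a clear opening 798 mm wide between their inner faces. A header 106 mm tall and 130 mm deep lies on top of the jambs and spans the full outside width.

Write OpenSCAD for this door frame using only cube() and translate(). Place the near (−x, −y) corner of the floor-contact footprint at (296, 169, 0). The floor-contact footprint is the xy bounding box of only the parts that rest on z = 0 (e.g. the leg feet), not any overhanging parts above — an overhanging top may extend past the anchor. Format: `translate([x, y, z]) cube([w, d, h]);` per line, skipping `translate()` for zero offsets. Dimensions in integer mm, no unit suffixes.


translate([296, 169, 0]) cube([98, 130, 1992]);
translate([1192, 169, 0]) cube([98, 130, 1992]);
translate([296, 169, 1992]) cube([994, 130, 106]);


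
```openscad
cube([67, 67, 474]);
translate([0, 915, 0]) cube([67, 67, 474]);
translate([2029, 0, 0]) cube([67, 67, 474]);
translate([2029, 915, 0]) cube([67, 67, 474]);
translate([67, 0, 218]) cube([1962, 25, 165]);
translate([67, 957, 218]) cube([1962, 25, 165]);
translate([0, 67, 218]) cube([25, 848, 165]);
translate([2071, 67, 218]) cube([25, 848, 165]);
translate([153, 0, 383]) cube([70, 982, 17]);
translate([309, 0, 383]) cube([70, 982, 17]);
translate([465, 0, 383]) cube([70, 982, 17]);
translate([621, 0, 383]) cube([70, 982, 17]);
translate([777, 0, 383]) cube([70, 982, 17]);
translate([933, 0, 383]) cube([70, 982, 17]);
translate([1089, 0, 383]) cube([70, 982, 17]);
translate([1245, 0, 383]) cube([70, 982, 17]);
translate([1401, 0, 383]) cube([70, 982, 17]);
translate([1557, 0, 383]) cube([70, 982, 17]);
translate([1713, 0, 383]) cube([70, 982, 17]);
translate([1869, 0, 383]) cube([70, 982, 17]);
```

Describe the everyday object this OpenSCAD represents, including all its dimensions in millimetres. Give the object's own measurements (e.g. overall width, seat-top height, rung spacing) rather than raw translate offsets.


A bed frame 2096 mm long (x) by 982 mm wide (y). Four 67×67 mm corner posts, 474 mm tall, at the corners of the footprint. Four rails of 25 mm thickness and 165 mm height run between adjacent posts with their undersides at z = 218 mm, their outer faces flush with the outside of the frame (the two x-running rails run between the posts' inner faces; the two y-running rails run between the posts' inner faces). 12 slats, each 70 mm wide (x) and 17 mm thick, lie across the top of the two x-running rails, running the full 982 mm width of the frame in y; along x they sit between the end posts with a 86 mm gap after the −x posts and between neighbouring slats, leaving 90 mm before the +x posts.


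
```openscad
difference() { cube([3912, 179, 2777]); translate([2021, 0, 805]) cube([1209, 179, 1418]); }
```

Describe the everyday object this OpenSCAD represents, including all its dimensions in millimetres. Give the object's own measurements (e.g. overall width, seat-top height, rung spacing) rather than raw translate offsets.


A wall 3912 mm long (x), 179 mm thick (y), 2777 mm tall, with a rectangular window opening cut through it. The opening is 1209 mm wide and 1418 mm tall; its sill is at z = 805 mm and its near (−x) edge is 2021 mm from the wall's −x end. The opening passes through the full wall thickness.


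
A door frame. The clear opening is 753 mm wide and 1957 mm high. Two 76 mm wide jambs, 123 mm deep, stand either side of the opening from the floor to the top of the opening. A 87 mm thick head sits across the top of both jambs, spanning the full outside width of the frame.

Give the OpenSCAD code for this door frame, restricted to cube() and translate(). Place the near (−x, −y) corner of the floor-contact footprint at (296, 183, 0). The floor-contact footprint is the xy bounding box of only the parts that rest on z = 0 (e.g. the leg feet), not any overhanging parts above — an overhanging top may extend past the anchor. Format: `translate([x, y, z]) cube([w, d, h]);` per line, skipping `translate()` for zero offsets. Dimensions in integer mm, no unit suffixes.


translate([296, 183, 0]) cube([76, 123, 1957]);
translate([1125, 183, 0]) cube([76, 123, 1957]);
translate([296, 183, 1957]) cube([905, 123, 87]);


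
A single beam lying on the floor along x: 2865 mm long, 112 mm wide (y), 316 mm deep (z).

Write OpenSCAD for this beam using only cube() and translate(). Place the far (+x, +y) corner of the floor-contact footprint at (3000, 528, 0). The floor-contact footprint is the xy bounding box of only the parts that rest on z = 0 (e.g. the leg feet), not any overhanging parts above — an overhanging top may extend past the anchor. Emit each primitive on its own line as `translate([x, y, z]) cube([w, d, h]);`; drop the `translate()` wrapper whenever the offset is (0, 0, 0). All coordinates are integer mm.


translate([135, 416, 0]) cube([2865, 112, 316]);


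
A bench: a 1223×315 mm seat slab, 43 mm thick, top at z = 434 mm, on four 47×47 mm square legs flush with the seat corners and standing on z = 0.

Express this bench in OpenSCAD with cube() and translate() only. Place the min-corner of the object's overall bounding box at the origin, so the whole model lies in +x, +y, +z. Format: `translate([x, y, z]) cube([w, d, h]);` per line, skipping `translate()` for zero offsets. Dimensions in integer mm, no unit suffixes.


// leg_h = 434 − 43 = 391
translate([0, 0, 391]) cube([1223, 315, 43]);
cube([47, 47, 391]);
translate([0, 268, 0]) cube([47, 47, 391]);
translate([1176, 0, 0]) cube([47, 47, 391]);
translate([1176, 268, 0]) cube([47, 47, 391]);


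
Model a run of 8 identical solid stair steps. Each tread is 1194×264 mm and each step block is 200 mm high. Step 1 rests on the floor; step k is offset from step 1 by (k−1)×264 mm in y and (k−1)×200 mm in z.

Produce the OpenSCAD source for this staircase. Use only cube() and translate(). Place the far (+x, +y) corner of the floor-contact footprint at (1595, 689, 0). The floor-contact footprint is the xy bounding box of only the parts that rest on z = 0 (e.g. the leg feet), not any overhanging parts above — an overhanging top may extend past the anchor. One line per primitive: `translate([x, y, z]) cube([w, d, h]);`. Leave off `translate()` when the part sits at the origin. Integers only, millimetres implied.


translate([401, 425, 0]) cube([1194, 264, 200]);
translate([401, 689, 200]) cube([1194, 264, 200]);
translate([401, 953, 400]) cube([1194, 264, 200]);
translate([401, 1217, 600]) cube([1194, 264, 200]);
translate([401, 1481, 800]) cube([1194, 264, 200]);
translate([401, 1745, 1000]) cube([1194, 264, 200]);
translate([401, 2009, 1200]) cube([1194, 264, 200]);
translate([401, 2273, 1400]) cube([1194, 264, 200]);


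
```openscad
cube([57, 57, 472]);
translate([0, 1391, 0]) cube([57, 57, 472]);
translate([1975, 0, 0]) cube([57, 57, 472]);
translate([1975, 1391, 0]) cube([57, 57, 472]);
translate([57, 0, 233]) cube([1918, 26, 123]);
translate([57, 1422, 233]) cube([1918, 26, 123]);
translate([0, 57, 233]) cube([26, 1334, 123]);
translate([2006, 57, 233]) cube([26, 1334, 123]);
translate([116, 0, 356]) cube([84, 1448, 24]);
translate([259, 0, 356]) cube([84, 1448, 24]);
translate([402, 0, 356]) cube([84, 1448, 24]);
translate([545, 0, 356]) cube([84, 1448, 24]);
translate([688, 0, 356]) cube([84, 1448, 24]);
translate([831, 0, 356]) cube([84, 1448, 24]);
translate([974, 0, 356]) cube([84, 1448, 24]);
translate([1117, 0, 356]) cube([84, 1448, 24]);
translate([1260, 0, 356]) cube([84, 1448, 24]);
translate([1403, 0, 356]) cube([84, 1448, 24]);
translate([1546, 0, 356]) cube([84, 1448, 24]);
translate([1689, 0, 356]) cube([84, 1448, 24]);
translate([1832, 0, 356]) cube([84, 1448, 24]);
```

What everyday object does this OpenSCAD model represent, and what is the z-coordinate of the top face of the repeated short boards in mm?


A bed frame. The slat-top height is 380 mm.

Four posts, four rails, and a row of slats — a bed frame. Slats sit on the rails at z = 233 + 123 = 356; with slat thickness 24, the top is 380 mm.


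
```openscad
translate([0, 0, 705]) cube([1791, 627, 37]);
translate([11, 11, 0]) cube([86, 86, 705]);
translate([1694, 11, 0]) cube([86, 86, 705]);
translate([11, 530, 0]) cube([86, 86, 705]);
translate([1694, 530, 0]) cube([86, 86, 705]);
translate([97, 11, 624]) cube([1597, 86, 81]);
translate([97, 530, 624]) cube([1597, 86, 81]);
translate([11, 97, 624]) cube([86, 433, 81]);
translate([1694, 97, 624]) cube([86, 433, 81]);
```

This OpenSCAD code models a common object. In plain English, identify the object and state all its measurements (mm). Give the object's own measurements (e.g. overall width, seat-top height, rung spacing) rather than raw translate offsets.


A table: top 1791 mm (x) × 627 mm (y), 37 mm thick, upper face at z = 742 mm, on four 86×86 mm square legs, each inset 11 mm from the nearest pair of top edges from z = 0 to the bottom of the top. Four apron rails, 86 mm thick and 81 mm tall, run between adjacent legs with their top edges flush with the underside of the top and their outer faces flush with the legs' outer faces.


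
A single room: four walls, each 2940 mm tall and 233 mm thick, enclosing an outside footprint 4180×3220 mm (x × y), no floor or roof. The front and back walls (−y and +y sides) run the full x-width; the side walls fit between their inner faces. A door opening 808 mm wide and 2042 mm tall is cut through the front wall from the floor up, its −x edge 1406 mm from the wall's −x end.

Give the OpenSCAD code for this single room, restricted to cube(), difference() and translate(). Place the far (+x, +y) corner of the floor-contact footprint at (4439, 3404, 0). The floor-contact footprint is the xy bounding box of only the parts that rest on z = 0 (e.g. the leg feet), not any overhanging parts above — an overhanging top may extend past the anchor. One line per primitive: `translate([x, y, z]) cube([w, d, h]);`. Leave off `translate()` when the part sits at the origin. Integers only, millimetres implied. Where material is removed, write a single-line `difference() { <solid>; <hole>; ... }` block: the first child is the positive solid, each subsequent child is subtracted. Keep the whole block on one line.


difference() { translate([259, 184, 0]) cube([4180, 233, 2940]); translate([1665, 184, 0]) cube([808, 233, 2042]); }
translate([259, 3171, 0]) cube([4180, 233, 2940]);
translate([259, 417, 0]) cube([233, 2754, 2940]);
translate([4206, 417, 0]) cube([233, 2754, 2940]);
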